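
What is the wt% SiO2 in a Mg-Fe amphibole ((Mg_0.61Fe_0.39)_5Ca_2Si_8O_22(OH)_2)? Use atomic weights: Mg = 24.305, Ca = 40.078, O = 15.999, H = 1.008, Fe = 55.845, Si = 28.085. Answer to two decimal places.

55.00 wt%

M((Mg_0.61Fe_0.39)_5Ca_2Si_8O_22(OH)_2) = 873.856 g/mol; M(SiO2) = 60.083 g/mol.
Moles SiO2 per formula unit = 8 Si ÷ 1 = 8.0000.
SiO2 fraction = (8.0000 × 60.083) / 873.856 = 480.664/873.856 = 0.5500.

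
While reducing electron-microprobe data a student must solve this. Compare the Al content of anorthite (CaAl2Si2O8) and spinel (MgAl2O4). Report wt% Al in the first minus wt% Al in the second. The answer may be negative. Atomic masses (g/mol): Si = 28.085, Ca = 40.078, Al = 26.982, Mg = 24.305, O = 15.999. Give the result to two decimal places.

-18.53 percentage points

Al in CaAl2Si2O8: molar mass 278.204 g/mol; 2×26.982 = 53.964 g → 19.40 wt%.
Al in MgAl2O4: molar mass 142.265 g/mol; 2×26.982 = 53.964 g → 37.93 wt%.
Difference = 19.40 − 37.93 = -18.53 percentage points.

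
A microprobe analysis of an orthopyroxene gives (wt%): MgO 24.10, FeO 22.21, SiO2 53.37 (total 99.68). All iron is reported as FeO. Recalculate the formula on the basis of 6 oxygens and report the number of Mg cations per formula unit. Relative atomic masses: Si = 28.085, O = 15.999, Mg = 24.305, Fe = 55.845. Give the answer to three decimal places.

MgO (M=40.304): mol = 0.59796; Mg = 0.59796, O = 0.59796.
FeO (M=71.844): mol = 0.30914; Fe = 0.30914, O = 0.30914.
SiO2 (M=60.083): mol = 0.88827; Si = 0.88827, O = 1.77654.
ΣO = 2.68364; factor = 6/ΣO = 2.23577.
Mg apfu = 0.59796 × 2.23577 = 1.337.

1.337 Mg apfu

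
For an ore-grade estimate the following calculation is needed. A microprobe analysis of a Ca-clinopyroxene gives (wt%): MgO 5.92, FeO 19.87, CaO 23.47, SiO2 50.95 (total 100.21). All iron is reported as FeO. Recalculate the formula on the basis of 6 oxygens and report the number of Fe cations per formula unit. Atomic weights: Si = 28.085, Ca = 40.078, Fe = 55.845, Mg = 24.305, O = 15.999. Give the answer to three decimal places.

MgO: 5.92/40.304 = 0.14688 mol → 0.14688 mol Mg, 0.14688 mol O.
FeO: 19.87/71.844 = 0.27657 mol → 0.27657 mol Fe, 0.27657 mol O.
CaO: 23.47/56.077 = 0.41853 mol → 0.41853 mol Ca, 0.41853 mol O.
SiO2: 50.95/60.083 = 0.84799 mol → 0.84799 mol Si, 1.69598 mol O.
Total oxygen = 2.53796 mol. Normalization factor = 6/2.53796 = 2.36410.
Fe per 6 O = 0.27657 × 2.36410 = 0.654.

0.654 Fe apfu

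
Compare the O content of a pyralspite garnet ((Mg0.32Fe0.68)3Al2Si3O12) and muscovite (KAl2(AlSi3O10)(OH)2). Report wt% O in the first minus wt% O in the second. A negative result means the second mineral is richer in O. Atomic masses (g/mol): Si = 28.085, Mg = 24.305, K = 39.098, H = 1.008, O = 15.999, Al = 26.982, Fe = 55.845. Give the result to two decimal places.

-7.13 percentage points

First mineral: 191.988 g O in 467.464 g formula = 41.07 wt% O.
Second mineral: 191.988 g O in 398.303 g formula = 48.20 wt% O.
41.07% − 48.20% gives a difference of -7.13 percentage points.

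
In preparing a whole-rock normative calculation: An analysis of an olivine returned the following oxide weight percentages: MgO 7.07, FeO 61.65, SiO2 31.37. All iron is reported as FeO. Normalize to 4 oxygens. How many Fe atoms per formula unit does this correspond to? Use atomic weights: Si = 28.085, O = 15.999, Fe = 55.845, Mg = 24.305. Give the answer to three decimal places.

MgO (M=40.304): mol = 0.17542; Mg = 0.17542, O = 0.17542.
FeO (M=71.844): mol = 0.85811; Fe = 0.85811, O = 0.85811.
SiO2 (M=60.083): mol = 0.52211; Si = 0.52211, O = 1.04422.
ΣO = 2.07775; factor = 4/ΣO = 1.92516.
Fe apfu = 0.85811 × 1.92516 = 1.652.

1.652 Fe apfu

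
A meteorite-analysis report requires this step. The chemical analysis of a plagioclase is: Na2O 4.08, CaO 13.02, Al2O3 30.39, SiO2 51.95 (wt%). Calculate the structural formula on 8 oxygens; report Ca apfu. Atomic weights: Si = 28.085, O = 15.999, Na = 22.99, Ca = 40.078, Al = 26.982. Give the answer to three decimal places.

0.636 Ca apfu

4.08 wt% Na2O ÷ 61.979 g/mol = 0.06583 mol, giving 0.13166 Na and 0.06583 O.
13.02 wt% CaO ÷ 56.077 g/mol = 0.23218 mol, giving 0.23218 Ca and 0.23218 O.
30.39 wt% Al2O3 ÷ 101.961 g/mol = 0.29806 mol, giving 0.59612 Al and 0.89418 O.
51.95 wt% SiO2 ÷ 60.083 g/mol = 0.86464 mol, giving 0.86464 Si and 1.72928 O.
Oxygen sums to 2.92147; scaling by 8/2.92147 = 2.73835 puts the formula on 8 O.
Ca: 0.23218 × 2.73835 = 0.636 atoms per formula unit.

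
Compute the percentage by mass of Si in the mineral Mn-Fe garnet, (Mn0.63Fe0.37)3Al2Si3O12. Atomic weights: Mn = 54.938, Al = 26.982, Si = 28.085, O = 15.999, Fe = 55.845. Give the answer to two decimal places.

Formula mass = 1.89×54.938 + 1.11×55.845 + 2×26.982 + 3×28.085 + 12×15.999 = 496.028 g/mol, of which 84.255 g is Si.
So Si makes up 84.255/496.028 = 0.1699 of the mass, i.e. 16.99%.

16.99 mass %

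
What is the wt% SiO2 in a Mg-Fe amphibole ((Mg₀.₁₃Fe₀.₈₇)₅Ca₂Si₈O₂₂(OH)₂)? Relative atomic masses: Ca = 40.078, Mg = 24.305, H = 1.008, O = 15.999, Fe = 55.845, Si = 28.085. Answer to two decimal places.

50.62 wt%

Molar mass of (Mg₀.₁₃Fe₀.₈₇)₅Ca₂Si₈O₂₂(OH)₂ = 0.65·24.305 + 4.35·55.845 + 2·40.078 + 8·28.085 + 24·15.999 + 2·1.008 = 949.552 g/mol.
Each formula unit contains 8 Si, equivalent to 8/1 = 8.0000 mol SiO2.
M(SiO2) = 1×28.085 + 2×15.999 = 60.083 g/mol.
Mass of SiO2 per formula unit = 8.0000 × 60.083 = 480.664 g.
SiO2 wt% = 480.664 / 949.552 × 100 = 50.62%.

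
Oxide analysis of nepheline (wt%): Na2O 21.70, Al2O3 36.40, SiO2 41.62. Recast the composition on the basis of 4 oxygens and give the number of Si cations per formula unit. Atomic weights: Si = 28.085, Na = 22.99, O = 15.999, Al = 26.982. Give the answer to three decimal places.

21.70 wt% Na2O ÷ 61.979 g/mol = 0.35012 mol, giving 0.70024 Na and 0.35012 O.
36.40 wt% Al2O3 ÷ 101.961 g/mol = 0.35700 mol, giving 0.71400 Al and 1.07100 O.
41.62 wt% SiO2 ÷ 60.083 g/mol = 0.69271 mol, giving 0.69271 Si and 1.38542 O.
Oxygen sums to 2.80654; scaling by 4/2.80654 = 1.42524 puts the formula on 4 O.
Si: 0.69271 × 1.42524 = 0.987 atoms per formula unit.

0.987 Si apfu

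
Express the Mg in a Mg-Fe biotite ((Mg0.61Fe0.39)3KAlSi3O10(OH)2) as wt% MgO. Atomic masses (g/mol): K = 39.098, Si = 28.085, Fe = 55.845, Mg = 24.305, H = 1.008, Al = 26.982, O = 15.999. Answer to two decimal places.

16.24 wt%

Formula mass = 454.156 g/mol.
1.83 Mg → 1.8300 mol MgO per formula unit; M(MgO) = 40.304, so MgO mass = 73.756 g.
73.756/454.156 × 100 = 16.24 wt%.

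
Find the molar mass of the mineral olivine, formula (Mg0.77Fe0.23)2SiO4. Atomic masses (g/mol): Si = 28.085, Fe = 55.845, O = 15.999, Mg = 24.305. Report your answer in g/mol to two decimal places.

155.20 g/mol

Mg: 1.54 × 24.305 = 37.4297
Fe: 0.46 × 55.845 = 25.6887
Si: 1 × 28.085 = 28.0850
O: 4 × 15.999 = 63.9960
Summing the contributions gives the formula mass.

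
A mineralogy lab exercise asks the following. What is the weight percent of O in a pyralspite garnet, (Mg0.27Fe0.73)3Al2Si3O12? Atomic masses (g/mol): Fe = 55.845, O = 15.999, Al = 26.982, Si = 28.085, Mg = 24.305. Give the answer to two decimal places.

40.66 wt%

Formula mass = 0.81*24.305 + 2.19*55.845 + 2*26.982 + 3*28.085 + 12*15.999 = 472.195 g/mol, of which 191.988 g is O.
So O makes up 191.988/472.195 = 0.4066 of the mass, i.e. 40.66%.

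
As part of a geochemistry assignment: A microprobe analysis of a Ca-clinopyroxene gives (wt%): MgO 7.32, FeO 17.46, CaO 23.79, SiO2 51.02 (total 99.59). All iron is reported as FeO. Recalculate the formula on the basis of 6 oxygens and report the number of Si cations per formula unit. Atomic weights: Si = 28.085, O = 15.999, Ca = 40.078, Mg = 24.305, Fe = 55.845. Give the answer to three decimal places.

2.000 Si apfu

7.32 wt% MgO ÷ 40.304 g/mol = 0.18162 mol, giving 0.18162 Mg and 0.18162 O.
17.46 wt% FeO ÷ 71.844 g/mol = 0.24303 mol, giving 0.24303 Fe and 0.24303 O.
23.79 wt% CaO ÷ 56.077 g/mol = 0.42424 mol, giving 0.42424 Ca and 0.42424 O.
51.02 wt% SiO2 ÷ 60.083 g/mol = 0.84916 mol, giving 0.84916 Si and 1.69832 O.
Oxygen sums to 2.54721; scaling by 6/2.54721 = 2.35552 puts the formula on 6 O.
Si: 0.84916 × 2.35552 = 2.000 atoms per formula unit.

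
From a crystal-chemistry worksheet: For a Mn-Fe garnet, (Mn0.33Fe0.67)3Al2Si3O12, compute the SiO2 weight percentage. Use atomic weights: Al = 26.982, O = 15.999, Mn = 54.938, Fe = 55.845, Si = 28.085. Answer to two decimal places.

Formula mass = 496.844 g/mol.
3 Si → 3.0000 mol SiO2 per formula unit; M(SiO2) = 60.083, so SiO2 mass = 180.249 g.
180.249/496.844 × 100 = 36.28 wt%.

36.28 wt%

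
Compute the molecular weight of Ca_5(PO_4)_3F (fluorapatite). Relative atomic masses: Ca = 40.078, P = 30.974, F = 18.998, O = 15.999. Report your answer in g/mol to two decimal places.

M = 5·40.078 + 3·30.974 + 12·15.999 + 1·18.998

504.30 g/mol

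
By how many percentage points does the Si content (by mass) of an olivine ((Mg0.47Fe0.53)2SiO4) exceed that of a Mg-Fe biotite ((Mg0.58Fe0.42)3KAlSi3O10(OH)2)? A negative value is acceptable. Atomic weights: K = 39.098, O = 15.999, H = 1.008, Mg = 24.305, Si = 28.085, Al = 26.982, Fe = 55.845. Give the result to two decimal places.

First mineral: 28.085 g Si in 174.123 g formula = 16.13 wt% Si.
Second mineral: 84.255 g Si in 456.994 g formula = 18.44 wt% Si.
16.13% − 18.44% gives a difference of -2.31 percentage points.

-2.31 percentage points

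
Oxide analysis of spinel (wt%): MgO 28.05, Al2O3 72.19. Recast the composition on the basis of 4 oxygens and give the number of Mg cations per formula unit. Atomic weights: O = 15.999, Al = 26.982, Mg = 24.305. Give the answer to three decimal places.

MgO (M=40.304): mol = 0.69596; Mg = 0.69596, O = 0.69596.
Al2O3 (M=101.961): mol = 0.70802; Al = 1.41604, O = 2.12406.
ΣO = 2.82002; factor = 4/ΣO = 1.41843.
Mg apfu = 0.69596 × 1.41843 = 0.987.

0.987 Mg apfu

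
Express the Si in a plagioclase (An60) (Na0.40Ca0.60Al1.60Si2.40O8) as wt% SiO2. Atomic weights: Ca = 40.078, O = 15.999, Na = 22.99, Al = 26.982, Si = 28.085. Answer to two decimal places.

53.05 wt%

Molar mass of Na0.40Ca0.60Al1.60Si2.40O8 = 0.40×22.99 + 0.60×40.078 + 1.60×26.982 + 2.40×28.085 + 8×15.999 = 271.810 g/mol.
Each formula unit contains 2.40 Si, equivalent to 2.40/1 = 2.4000 mol SiO2.
M(SiO2) = 1×28.085 + 2×15.999 = 60.083 g/mol.
Mass of SiO2 per formula unit = 2.4000 × 60.083 = 144.199 g.
SiO2 wt% = 144.199 / 271.810 × 100 = 53.05%.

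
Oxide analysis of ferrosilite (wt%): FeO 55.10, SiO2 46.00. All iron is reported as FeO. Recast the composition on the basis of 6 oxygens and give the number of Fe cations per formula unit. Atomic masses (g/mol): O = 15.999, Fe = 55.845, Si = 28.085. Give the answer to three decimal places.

55.10 wt% FeO ÷ 71.844 g/mol = 0.76694 mol, giving 0.76694 Fe and 0.76694 O.
46.00 wt% SiO2 ÷ 60.083 g/mol = 0.76561 mol, giving 0.76561 Si and 1.53122 O.
Oxygen sums to 2.29816; scaling by 6/2.29816 = 2.61078 puts the formula on 6 O.
Fe: 0.76694 × 2.61078 = 2.002 atoms per formula unit.

2.002 Fe apfu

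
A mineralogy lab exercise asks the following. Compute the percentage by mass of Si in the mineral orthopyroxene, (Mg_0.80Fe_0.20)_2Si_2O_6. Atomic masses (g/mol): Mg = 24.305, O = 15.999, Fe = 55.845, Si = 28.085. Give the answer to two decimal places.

26.32 weight percent

Molar mass of (Mg_0.80Fe_0.20)_2Si_2O_6: 1.60*24.305 + 0.40*55.845 + 2*28.085 + 6*15.999 = 213.390 g/mol.
Mass of Si per formula unit: 2 × 28.085 = 56.170 g.
Weight fraction Si = 56.170 / 213.390 = 0.2632.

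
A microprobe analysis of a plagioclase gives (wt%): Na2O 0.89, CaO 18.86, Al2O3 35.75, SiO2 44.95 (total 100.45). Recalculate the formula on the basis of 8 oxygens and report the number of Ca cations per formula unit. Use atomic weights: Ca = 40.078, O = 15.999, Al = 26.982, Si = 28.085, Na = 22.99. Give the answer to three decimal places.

0.928 Ca apfu

0.89 wt% Na2O ÷ 61.979 g/mol = 0.01436 mol, giving 0.02872 Na and 0.01436 O.
18.86 wt% CaO ÷ 56.077 g/mol = 0.33632 mol, giving 0.33632 Ca and 0.33632 O.
35.75 wt% Al2O3 ÷ 101.961 g/mol = 0.35062 mol, giving 0.70124 Al and 1.05186 O.
44.95 wt% SiO2 ÷ 60.083 g/mol = 0.74813 mol, giving 0.74813 Si and 1.49626 O.
Oxygen sums to 2.89880; scaling by 8/2.89880 = 2.75976 puts the formula on 8 O.
Ca: 0.33632 × 2.75976 = 0.928 atoms per formula unit.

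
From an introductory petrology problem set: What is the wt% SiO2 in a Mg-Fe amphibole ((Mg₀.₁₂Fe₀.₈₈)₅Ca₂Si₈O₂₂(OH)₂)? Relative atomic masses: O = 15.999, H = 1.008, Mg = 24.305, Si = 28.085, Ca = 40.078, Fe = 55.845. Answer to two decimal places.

Formula mass = 951.129 g/mol.
8 Si → 8.0000 mol SiO2 per formula unit; M(SiO2) = 60.083, so SiO2 mass = 480.664 g.
480.664/951.129 × 100 = 50.54 wt%.

50.54 wt%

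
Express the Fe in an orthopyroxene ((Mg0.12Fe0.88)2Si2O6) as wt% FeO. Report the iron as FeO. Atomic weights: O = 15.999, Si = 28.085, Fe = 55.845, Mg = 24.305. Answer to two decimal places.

Molar mass of (Mg0.12Fe0.88)2Si2O6 = 0.24·24.305 + 1.76·55.845 + 2·28.085 + 6·15.999 = 256.284 g/mol.
Each formula unit contains 1.76 Fe, equivalent to 1.76/1 = 1.7600 mol FeO.
M(FeO) = 1×55.845 + 1×15.999 = 71.844 g/mol.
Mass of FeO per formula unit = 1.7600 × 71.844 = 126.445 g.
FeO wt% = 126.445 / 256.284 × 100 = 49.34%.

49.34 wt%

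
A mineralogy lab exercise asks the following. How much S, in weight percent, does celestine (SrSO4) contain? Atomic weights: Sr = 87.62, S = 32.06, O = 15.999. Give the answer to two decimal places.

M(SrSO4) = 183.676 g/mol.
S contributes 1 × 32.06 = 32.060 g per mole.
32.060/183.676 = 0.1745 → 17.45%.

17.45 weight percent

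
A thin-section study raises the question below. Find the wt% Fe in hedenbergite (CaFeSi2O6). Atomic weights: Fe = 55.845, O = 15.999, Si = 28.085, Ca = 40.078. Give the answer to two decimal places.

Formula mass = 1×40.078 + 1×55.845 + 2×28.085 + 6×15.999 = 248.087 g/mol, of which 55.845 g is Fe.
So Fe makes up 55.845/248.087 = 0.2251 of the mass, i.e. 22.51%.

22.51 wt%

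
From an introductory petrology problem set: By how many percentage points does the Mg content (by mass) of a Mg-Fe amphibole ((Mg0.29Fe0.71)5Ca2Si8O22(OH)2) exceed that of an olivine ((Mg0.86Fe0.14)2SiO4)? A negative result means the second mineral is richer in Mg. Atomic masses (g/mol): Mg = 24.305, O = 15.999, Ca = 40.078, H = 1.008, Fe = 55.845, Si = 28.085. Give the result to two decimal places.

-24.15 percentage points

Mg in (Mg0.29Fe0.71)5Ca2Si8O22(OH)2: molar mass 924.320 g/mol; 1.45×24.305 = 35.242 g → 3.81 wt%.
Mg in (Mg0.86Fe0.14)2SiO4: molar mass 149.522 g/mol; 1.72×24.305 = 41.805 g → 27.96 wt%.
Difference = 3.81 − 27.96 = -24.15 percentage points.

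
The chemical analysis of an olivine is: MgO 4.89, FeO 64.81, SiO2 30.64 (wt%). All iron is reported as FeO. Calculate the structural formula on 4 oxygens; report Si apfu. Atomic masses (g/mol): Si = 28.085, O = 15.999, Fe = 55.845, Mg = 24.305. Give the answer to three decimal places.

MgO (M=40.304): mol = 0.12133; Mg = 0.12133, O = 0.12133.
FeO (M=71.844): mol = 0.90209; Fe = 0.90209, O = 0.90209.
SiO2 (M=60.083): mol = 0.50996; Si = 0.50996, O = 1.01992.
ΣO = 2.04334; factor = 4/ΣO = 1.95758.
Si apfu = 0.50996 × 1.95758 = 0.998.

0.998 Si apfu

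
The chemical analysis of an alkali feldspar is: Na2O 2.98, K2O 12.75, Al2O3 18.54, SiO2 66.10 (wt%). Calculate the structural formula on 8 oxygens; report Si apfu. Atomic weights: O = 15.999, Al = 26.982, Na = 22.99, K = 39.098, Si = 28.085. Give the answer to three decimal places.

2.98 wt% Na2O ÷ 61.979 g/mol = 0.04808 mol, giving 0.09616 Na and 0.04808 O.
12.75 wt% K2O ÷ 94.195 g/mol = 0.13536 mol, giving 0.27072 K and 0.13536 O.
18.54 wt% Al2O3 ÷ 101.961 g/mol = 0.18183 mol, giving 0.36366 Al and 0.54549 O.
66.10 wt% SiO2 ÷ 60.083 g/mol = 1.10014 mol, giving 1.10014 Si and 2.20028 O.
Oxygen sums to 2.92921; scaling by 8/2.92921 = 2.73111 puts the formula on 8 O.
Si: 1.10014 × 2.73111 = 3.005 atoms per formula unit.

3.005 Si apfu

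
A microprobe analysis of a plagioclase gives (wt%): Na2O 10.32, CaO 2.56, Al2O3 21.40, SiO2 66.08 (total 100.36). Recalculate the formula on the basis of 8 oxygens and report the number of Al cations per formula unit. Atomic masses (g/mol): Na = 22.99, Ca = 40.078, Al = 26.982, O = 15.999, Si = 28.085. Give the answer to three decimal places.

Na2O (M=61.979): mol = 0.16651; Na = 0.33302, O = 0.16651.
CaO (M=56.077): mol = 0.04565; Ca = 0.04565, O = 0.04565.
Al2O3 (M=101.961): mol = 0.20988; Al = 0.41976, O = 0.62964.
SiO2 (M=60.083): mol = 1.09981; Si = 1.09981, O = 2.19962.
ΣO = 3.04142; factor = 8/ΣO = 2.63035.
Al apfu = 0.41976 × 2.63035 = 1.104.

1.104 Al apfu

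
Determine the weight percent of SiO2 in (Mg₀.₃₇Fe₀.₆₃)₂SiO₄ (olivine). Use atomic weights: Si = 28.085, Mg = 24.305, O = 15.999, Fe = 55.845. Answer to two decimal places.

33.30 wt%

M((Mg₀.₃₇Fe₀.₆₃)₂SiO₄) = 180.431 g/mol; M(SiO2) = 60.083 g/mol.
Moles SiO2 per formula unit = 1 Si ÷ 1 = 1.0000.
SiO2 fraction = (1.0000 × 60.083) / 180.431 = 60.083/180.431 = 0.3330.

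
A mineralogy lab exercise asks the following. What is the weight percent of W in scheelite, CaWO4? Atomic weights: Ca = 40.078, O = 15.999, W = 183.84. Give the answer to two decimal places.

Formula mass = 1×40.078 + 1×183.84 + 4×15.999 = 287.914 g/mol, of which 183.840 g is W.
So W makes up 183.840/287.914 = 0.6385 of the mass, i.e. 63.85%.

63.85 mass %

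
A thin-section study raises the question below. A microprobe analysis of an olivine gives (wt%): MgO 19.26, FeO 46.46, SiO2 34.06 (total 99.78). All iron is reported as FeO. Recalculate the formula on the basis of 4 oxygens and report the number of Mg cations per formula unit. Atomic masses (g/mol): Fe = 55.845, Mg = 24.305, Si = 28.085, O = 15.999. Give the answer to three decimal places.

MgO (M=40.304): mol = 0.47787; Mg = 0.47787, O = 0.47787.
FeO (M=71.844): mol = 0.64668; Fe = 0.64668, O = 0.64668.
SiO2 (M=60.083): mol = 0.56688; Si = 0.56688, O = 1.13376.
ΣO = 2.25831; factor = 4/ΣO = 1.77124.
Mg apfu = 0.47787 × 1.77124 = 0.846.

0.846 Mg apfu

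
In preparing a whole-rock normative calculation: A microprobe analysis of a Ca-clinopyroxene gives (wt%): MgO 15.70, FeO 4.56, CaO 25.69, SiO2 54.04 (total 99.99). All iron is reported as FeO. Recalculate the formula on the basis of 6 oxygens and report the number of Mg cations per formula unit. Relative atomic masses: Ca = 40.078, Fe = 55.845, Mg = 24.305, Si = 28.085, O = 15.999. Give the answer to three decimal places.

0.862 Mg apfu

MgO (M=40.304): mol = 0.38954; Mg = 0.38954, O = 0.38954.
FeO (M=71.844): mol = 0.06347; Fe = 0.06347, O = 0.06347.
CaO (M=56.077): mol = 0.45812; Ca = 0.45812, O = 0.45812.
SiO2 (M=60.083): mol = 0.89942; Si = 0.89942, O = 1.79884.
ΣO = 2.70997; factor = 6/ΣO = 2.21405.
Mg apfu = 0.38954 × 2.21405 = 0.862.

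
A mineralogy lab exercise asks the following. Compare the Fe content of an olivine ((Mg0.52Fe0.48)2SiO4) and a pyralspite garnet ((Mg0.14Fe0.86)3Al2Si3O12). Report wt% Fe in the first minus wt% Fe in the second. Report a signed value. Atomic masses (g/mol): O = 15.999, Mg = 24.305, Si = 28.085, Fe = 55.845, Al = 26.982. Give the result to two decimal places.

1.62 percentage points

First mineral: 53.611 g Fe in 170.969 g formula = 31.36 wt% Fe.
Second mineral: 144.080 g Fe in 484.495 g formula = 29.74 wt% Fe.
31.36% − 29.74% gives a difference of 1.62 percentage points.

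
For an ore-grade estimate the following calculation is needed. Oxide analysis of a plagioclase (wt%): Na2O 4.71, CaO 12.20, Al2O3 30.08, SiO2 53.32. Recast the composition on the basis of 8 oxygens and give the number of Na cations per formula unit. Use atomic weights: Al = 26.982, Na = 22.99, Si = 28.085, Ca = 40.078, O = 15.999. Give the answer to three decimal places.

0.412 Na apfu

Na2O: 4.71/61.979 = 0.07599 mol → 0.15198 mol Na, 0.07599 mol O.
CaO: 12.20/56.077 = 0.21756 mol → 0.21756 mol Ca, 0.21756 mol O.
Al2O3: 30.08/101.961 = 0.29501 mol → 0.59002 mol Al, 0.88503 mol O.
SiO2: 53.32/60.083 = 0.88744 mol → 0.88744 mol Si, 1.77488 mol O.
Total oxygen = 2.95346 mol. Normalization factor = 8/2.95346 = 2.70869.
Na per 8 O = 0.15198 × 2.70869 = 0.412.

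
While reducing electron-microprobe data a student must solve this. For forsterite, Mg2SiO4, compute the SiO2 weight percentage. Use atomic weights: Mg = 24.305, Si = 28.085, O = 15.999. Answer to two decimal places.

Formula mass = 140.691 g/mol.
1 Si → 1.0000 mol SiO2 per formula unit; M(SiO2) = 60.083, so SiO2 mass = 60.083 g.
60.083/140.691 × 100 = 42.71 wt%.

42.71 wt%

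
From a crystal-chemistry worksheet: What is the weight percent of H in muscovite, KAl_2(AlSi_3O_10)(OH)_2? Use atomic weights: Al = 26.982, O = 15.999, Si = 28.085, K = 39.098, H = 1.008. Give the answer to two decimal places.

M(KAl_2(AlSi_3O_10)(OH)_2) = 398.303 g/mol.
H contributes 2 × 1.008 = 2.016 g per mole.
2.016/398.303 = 0.0051 → 0.51%.

0.51 weight percent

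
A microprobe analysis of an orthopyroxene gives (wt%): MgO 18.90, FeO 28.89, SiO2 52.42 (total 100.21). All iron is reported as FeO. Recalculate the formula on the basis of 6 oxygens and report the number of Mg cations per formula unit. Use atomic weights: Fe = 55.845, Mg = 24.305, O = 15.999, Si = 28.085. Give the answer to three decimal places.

18.90 wt% MgO ÷ 40.304 g/mol = 0.46894 mol, giving 0.46894 Mg and 0.46894 O.
28.89 wt% FeO ÷ 71.844 g/mol = 0.40212 mol, giving 0.40212 Fe and 0.40212 O.
52.42 wt% SiO2 ÷ 60.083 g/mol = 0.87246 mol, giving 0.87246 Si and 1.74492 O.
Oxygen sums to 2.61598; scaling by 6/2.61598 = 2.29360 puts the formula on 6 O.
Mg: 0.46894 × 2.29360 = 1.076 atoms per formula unit.

1.076 Mg apfu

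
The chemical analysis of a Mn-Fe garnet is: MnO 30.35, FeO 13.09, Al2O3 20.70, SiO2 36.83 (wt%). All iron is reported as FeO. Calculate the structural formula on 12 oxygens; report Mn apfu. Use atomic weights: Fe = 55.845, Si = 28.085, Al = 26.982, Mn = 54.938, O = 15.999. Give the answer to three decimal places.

2.100 Mn apfu

MnO (M=70.937): mol = 0.42784; Mn = 0.42784, O = 0.42784.
FeO (M=71.844): mol = 0.18220; Fe = 0.18220, O = 0.18220.
Al2O3 (M=101.961): mol = 0.20302; Al = 0.40604, O = 0.60906.
SiO2 (M=60.083): mol = 0.61299; Si = 0.61299, O = 1.22598.
ΣO = 2.44508; factor = 12/ΣO = 4.90781.
Mn apfu = 0.42784 × 4.90781 = 2.100.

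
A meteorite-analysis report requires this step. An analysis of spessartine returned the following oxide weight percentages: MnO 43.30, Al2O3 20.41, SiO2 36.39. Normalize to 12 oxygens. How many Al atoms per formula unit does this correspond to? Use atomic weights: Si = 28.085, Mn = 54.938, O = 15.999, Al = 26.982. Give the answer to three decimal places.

MnO (M=70.937): mol = 0.61040; Mn = 0.61040, O = 0.61040.
Al2O3 (M=101.961): mol = 0.20017; Al = 0.40034, O = 0.60051.
SiO2 (M=60.083): mol = 0.60566; Si = 0.60566, O = 1.21132.
ΣO = 2.42223; factor = 12/ΣO = 4.95411.
Al apfu = 0.40034 × 4.95411 = 1.983.

1.983 Al apfu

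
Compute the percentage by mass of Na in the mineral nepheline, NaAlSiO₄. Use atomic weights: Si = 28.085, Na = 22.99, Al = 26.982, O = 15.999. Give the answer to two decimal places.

16.18 wt%

Formula mass = 1×22.99 + 1×26.982 + 1×28.085 + 4×15.999 = 142.053 g/mol, of which 22.990 g is Na.
So Na makes up 22.990/142.053 = 0.1618 of the mass, i.e. 16.18%.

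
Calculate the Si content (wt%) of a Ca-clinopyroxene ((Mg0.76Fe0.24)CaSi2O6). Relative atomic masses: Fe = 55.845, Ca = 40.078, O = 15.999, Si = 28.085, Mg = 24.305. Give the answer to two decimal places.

25.06 wt%

Formula mass = 0.76·24.305 + 0.24·55.845 + 1·40.078 + 2·28.085 + 6·15.999 = 224.117 g/mol, of which 56.170 g is Si.
So Si makes up 56.170/224.117 = 0.2506 of the mass, i.e. 25.06%.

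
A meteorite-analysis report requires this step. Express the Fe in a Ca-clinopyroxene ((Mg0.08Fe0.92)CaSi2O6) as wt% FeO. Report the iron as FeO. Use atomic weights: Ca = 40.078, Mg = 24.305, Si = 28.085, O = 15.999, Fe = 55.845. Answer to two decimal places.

M((Mg0.08Fe0.92)CaSi2O6) = 245.564 g/mol; M(FeO) = 71.844 g/mol.
Moles FeO per formula unit = 0.92 Fe ÷ 1 = 0.9200.
FeO fraction = (0.9200 × 71.844) / 245.564 = 66.096/245.564 = 0.2692.

26.92 wt%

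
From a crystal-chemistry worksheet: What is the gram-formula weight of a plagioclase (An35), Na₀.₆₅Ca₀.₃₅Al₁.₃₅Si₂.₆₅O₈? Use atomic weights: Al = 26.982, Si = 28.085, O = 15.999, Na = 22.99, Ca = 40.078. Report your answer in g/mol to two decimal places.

267.81 g/mol

M = 0.65×22.99 + 0.35×40.078 + 1.35×26.982 + 2.65×28.085 + 8×15.999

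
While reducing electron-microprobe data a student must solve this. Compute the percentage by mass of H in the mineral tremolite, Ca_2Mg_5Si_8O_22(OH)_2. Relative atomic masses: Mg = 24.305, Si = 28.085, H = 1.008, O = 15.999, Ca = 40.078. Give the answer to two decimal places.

0.25 weight percent

M(Ca_2Mg_5Si_8O_22(OH)_2) = 812.353 g/mol.
H contributes 2 × 1.008 = 2.016 g per mole.
2.016/812.353 = 0.0025 → 0.25%.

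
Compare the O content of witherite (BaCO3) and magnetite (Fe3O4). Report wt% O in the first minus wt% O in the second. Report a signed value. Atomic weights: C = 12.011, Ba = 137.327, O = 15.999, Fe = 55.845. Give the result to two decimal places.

First mineral: 47.997 g O in 197.335 g formula = 24.32 wt% O.
Second mineral: 63.996 g O in 231.531 g formula = 27.64 wt% O.
24.32% − 27.64% gives a difference of -3.32 percentage points.

-3.32 percentage points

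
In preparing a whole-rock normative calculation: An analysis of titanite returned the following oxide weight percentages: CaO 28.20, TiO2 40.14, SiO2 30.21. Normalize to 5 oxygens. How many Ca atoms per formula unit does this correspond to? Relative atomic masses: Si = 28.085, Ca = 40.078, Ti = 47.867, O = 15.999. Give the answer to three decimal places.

CaO (M=56.077): mol = 0.50288; Ca = 0.50288, O = 0.50288.
TiO2 (M=79.865): mol = 0.50260; Ti = 0.50260, O = 1.00520.
SiO2 (M=60.083): mol = 0.50280; Si = 0.50280, O = 1.00560.
ΣO = 2.51368; factor = 5/ΣO = 1.98912.
Ca apfu = 0.50288 × 1.98912 = 1.000.

1.000 Ca apfu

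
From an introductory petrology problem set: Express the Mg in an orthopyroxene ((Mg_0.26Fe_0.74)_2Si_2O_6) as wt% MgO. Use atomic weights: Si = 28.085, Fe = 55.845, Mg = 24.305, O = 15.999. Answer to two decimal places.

8.47 wt%

Formula mass = 247.453 g/mol.
0.52 Mg → 0.5200 mol MgO per formula unit; M(MgO) = 40.304, so MgO mass = 20.958 g.
20.958/247.453 × 100 = 8.47 wt%.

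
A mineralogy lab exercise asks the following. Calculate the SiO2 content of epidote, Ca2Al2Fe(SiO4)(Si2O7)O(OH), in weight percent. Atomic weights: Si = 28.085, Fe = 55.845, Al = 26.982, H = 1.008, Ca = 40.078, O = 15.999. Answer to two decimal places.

37.30 wt%

Molar mass of Ca2Al2Fe(SiO4)(Si2O7)O(OH) = 2*40.078 + 2*26.982 + 1*55.845 + 3*28.085 + 13*15.999 + 1*1.008 = 483.215 g/mol.
Each formula unit contains 3 Si, equivalent to 3/1 = 3.0000 mol SiO2.
M(SiO2) = 1×28.085 + 2×15.999 = 60.083 g/mol.
Mass of SiO2 per formula unit = 3.0000 × 60.083 = 180.249 g.
SiO2 wt% = 180.249 / 483.215 × 100 = 37.30%.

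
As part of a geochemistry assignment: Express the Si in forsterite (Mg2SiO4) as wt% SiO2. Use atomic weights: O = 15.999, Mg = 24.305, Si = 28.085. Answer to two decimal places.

Formula mass = 140.691 g/mol.
1 Si → 1.0000 mol SiO2 per formula unit; M(SiO2) = 60.083, so SiO2 mass = 60.083 g.
60.083/140.691 × 100 = 42.71 wt%.

42.71 wt%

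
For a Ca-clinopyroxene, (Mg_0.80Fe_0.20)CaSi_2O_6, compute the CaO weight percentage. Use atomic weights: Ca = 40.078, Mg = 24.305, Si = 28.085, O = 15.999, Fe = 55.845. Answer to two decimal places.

Molar mass of (Mg_0.80Fe_0.20)CaSi_2O_6 = 0.80×24.305 + 0.20×55.845 + 1×40.078 + 2×28.085 + 6×15.999 = 222.855 g/mol.
Each formula unit contains 1 Ca, equivalent to 1/1 = 1.0000 mol CaO.
M(CaO) = 1×40.078 + 1×15.999 = 56.077 g/mol.
Mass of CaO per formula unit = 1.0000 × 56.077 = 56.077 g.
CaO wt% = 56.077 / 222.855 × 100 = 25.16%.

25.16 wt%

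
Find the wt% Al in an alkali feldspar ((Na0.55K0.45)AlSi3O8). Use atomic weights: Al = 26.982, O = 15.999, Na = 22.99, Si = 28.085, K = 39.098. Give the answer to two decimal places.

Formula mass = 0.55·22.99 + 0.45·39.098 + 1·26.982 + 3·28.085 + 8·15.999 = 269.468 g/mol, of which 26.982 g is Al.
So Al makes up 26.982/269.468 = 0.1001 of the mass, i.e. 10.01%.

10.01 weight percent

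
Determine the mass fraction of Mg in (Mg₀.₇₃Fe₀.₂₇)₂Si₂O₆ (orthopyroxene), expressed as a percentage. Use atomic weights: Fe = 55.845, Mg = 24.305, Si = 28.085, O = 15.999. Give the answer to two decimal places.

Molar mass of (Mg₀.₇₃Fe₀.₂₇)₂Si₂O₆: 1.46·24.305 + 0.54·55.845 + 2·28.085 + 6·15.999 = 217.806 g/mol.
Mass of Mg per formula unit: 1.46 × 24.305 = 35.485 g.
Weight fraction Mg = 35.485 / 217.806 = 0.1629.

16.29 wt%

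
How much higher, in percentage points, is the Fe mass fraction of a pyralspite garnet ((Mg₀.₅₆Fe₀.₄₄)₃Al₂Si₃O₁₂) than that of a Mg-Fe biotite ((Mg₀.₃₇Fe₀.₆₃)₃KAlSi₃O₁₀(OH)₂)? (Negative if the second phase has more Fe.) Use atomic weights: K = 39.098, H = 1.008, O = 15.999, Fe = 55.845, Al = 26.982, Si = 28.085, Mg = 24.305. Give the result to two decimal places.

M((Mg₀.₅₆Fe₀.₄₄)₃Al₂Si₃O₁₂) = 444.755 g/mol, so wt% Fe = 73.715/444.755 × 100 = 16.57%.
M((Mg₀.₃₇Fe₀.₆₃)₃KAlSi₃O₁₀(OH)₂) = 476.865 g/mol, so wt% Fe = 105.547/476.865 × 100 = 22.13%.
16.57 − 22.13 = -5.56 pp.

-5.56 percentage points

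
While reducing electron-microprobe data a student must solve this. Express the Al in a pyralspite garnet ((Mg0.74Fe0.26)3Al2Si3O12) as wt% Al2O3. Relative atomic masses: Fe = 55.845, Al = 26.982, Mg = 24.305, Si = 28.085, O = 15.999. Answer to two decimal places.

Formula mass = 427.723 g/mol.
2 Al → 1.0000 mol Al2O3 per formula unit; M(Al2O3) = 101.961, so Al2O3 mass = 101.961 g.
101.961/427.723 × 100 = 23.84 wt%.

23.84 wt%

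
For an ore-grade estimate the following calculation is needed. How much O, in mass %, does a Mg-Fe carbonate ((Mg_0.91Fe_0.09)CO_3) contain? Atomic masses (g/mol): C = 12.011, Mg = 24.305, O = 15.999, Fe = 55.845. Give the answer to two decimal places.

Molar mass of (Mg_0.91Fe_0.09)CO_3: 0.91*24.305 + 0.09*55.845 + 1*12.011 + 3*15.999 = 87.152 g/mol.
Mass of O per formula unit: 3 × 15.999 = 47.997 g.
Weight fraction O = 47.997 / 87.152 = 0.5507.

55.07 mass %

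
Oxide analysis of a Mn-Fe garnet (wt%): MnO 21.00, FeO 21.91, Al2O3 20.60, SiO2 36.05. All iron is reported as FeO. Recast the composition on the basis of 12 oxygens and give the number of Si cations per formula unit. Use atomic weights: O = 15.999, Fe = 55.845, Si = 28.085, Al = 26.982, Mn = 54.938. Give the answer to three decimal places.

2.991 Si apfu

MnO (M=70.937): mol = 0.29604; Mn = 0.29604, O = 0.29604.
FeO (M=71.844): mol = 0.30497; Fe = 0.30497, O = 0.30497.
Al2O3 (M=101.961): mol = 0.20204; Al = 0.40408, O = 0.60612.
SiO2 (M=60.083): mol = 0.60000; Si = 0.60000, O = 1.20000.
ΣO = 2.40713; factor = 12/ΣO = 4.98519.
Si apfu = 0.60000 × 4.98519 = 2.991.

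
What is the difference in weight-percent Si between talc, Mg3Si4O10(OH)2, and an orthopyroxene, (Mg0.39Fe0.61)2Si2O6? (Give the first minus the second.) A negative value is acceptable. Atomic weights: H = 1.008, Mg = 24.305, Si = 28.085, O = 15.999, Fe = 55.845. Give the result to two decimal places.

6.14 percentage points

First mineral: 112.340 g Si in 379.259 g formula = 29.62 wt% Si.
Second mineral: 56.170 g Si in 239.253 g formula = 23.48 wt% Si.
29.62% − 23.48% gives a difference of 6.14 percentage points.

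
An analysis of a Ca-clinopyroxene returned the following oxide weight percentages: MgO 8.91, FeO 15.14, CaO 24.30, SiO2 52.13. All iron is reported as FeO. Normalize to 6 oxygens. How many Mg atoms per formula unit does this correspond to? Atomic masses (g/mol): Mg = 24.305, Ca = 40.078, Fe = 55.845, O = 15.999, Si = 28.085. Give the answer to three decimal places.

0.510 Mg apfu

MgO (M=40.304): mol = 0.22107; Mg = 0.22107, O = 0.22107.
FeO (M=71.844): mol = 0.21073; Fe = 0.21073, O = 0.21073.
CaO (M=56.077): mol = 0.43333; Ca = 0.43333, O = 0.43333.
SiO2 (M=60.083): mol = 0.86763; Si = 0.86763, O = 1.73526.
ΣO = 2.60039; factor = 6/ΣO = 2.30735.
Mg apfu = 0.22107 × 2.30735 = 0.510.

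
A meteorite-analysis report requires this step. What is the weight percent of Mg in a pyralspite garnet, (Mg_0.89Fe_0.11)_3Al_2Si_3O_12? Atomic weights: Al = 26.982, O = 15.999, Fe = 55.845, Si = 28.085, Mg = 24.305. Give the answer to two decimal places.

15.69 mass %

Molar mass of (Mg_0.89Fe_0.11)_3Al_2Si_3O_12: 2.67×24.305 + 0.33×55.845 + 2×26.982 + 3×28.085 + 12×15.999 = 413.530 g/mol.
Mass of Mg per formula unit: 2.67 × 24.305 = 64.894 g.
Weight fraction Mg = 64.894 / 413.530 = 0.1569.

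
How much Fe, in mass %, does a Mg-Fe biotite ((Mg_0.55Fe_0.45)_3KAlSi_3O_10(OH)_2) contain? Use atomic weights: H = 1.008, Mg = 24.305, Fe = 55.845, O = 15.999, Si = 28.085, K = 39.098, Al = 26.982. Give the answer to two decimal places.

M((Mg_0.55Fe_0.45)_3KAlSi_3O_10(OH)_2) = 459.833 g/mol.
Fe contributes 1.35 × 55.845 = 75.391 g per mole.
75.391/459.833 = 0.1640 → 16.40%.

16.40 mass %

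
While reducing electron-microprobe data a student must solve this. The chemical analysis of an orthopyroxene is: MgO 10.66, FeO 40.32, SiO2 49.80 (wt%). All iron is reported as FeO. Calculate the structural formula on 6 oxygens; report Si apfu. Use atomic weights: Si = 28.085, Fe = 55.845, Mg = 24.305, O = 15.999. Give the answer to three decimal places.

2.003 Si apfu

MgO (M=40.304): mol = 0.26449; Mg = 0.26449, O = 0.26449.
FeO (M=71.844): mol = 0.56122; Fe = 0.56122, O = 0.56122.
SiO2 (M=60.083): mol = 0.82885; Si = 0.82885, O = 1.65770.
ΣO = 2.48341; factor = 6/ΣO = 2.41603.
Si apfu = 0.82885 × 2.41603 = 2.003.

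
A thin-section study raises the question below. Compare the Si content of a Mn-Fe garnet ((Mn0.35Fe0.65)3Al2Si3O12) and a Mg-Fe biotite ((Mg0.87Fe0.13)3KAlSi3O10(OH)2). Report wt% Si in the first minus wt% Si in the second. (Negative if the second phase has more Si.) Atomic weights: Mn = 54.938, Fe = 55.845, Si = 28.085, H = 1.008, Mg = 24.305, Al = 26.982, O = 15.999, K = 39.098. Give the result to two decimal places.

-2.65 percentage points

First mineral: 84.255 g Si in 496.790 g formula = 16.96 wt% Si.
Second mineral: 84.255 g Si in 429.555 g formula = 19.61 wt% Si.
16.96% − 19.61% gives a difference of -2.65 percentage points.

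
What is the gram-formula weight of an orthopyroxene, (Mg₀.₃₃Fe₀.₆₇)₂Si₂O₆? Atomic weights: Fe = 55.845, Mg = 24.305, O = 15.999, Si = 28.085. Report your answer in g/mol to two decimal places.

243.04 g/mol

M = 0.66·24.305 + 1.34·55.845 + 2·28.085 + 6·15.999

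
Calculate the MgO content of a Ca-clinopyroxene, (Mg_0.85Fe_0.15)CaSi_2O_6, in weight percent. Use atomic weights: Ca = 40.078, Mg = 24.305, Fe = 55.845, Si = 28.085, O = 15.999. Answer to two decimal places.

Formula mass = 221.278 g/mol.
0.85 Mg → 0.8500 mol MgO per formula unit; M(MgO) = 40.304, so MgO mass = 34.258 g.
34.258/221.278 × 100 = 15.48 wt%.

15.48 wt%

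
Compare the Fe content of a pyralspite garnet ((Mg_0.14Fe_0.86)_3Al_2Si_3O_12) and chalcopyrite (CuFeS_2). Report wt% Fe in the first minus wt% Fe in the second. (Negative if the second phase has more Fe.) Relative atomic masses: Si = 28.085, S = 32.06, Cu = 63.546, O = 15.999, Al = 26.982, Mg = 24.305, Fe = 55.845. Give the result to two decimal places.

M((Mg_0.14Fe_0.86)_3Al_2Si_3O_12) = 484.495 g/mol, so wt% Fe = 144.080/484.495 × 100 = 29.74%.
M(CuFeS_2) = 183.511 g/mol, so wt% Fe = 55.845/183.511 × 100 = 30.43%.
29.74 − 30.43 = -0.69 pp.

-0.69 percentage points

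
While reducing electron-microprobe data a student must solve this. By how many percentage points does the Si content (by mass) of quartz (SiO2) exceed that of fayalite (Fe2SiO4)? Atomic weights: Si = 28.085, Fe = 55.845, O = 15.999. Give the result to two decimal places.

32.96 percentage points

M(SiO2) = 60.083 g/mol, so wt% Si = 28.085/60.083 × 100 = 46.74%.
M(Fe2SiO4) = 203.771 g/mol, so wt% Si = 28.085/203.771 × 100 = 13.78%.
46.74 − 13.78 = 32.96 pp.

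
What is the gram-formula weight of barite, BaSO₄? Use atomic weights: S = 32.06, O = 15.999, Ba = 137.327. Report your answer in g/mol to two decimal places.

Ba: 1 × 137.327 = 137.3270
S: 1 × 32.06 = 32.0600
O: 4 × 15.999 = 63.9960
Summing the contributions gives the formula mass.

233.38 g/mol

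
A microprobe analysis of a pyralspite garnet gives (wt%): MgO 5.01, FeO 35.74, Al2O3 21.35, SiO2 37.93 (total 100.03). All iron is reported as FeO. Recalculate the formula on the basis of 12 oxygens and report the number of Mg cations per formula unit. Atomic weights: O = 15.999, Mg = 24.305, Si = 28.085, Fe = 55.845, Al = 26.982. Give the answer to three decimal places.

0.594 Mg apfu

MgO (M=40.304): mol = 0.12431; Mg = 0.12431, O = 0.12431.
FeO (M=71.844): mol = 0.49747; Fe = 0.49747, O = 0.49747.
Al2O3 (M=101.961): mol = 0.20939; Al = 0.41878, O = 0.62817.
SiO2 (M=60.083): mol = 0.63129; Si = 0.63129, O = 1.26258.
ΣO = 2.51253; factor = 12/ΣO = 4.77606.
Mg apfu = 0.12431 × 4.77606 = 0.594.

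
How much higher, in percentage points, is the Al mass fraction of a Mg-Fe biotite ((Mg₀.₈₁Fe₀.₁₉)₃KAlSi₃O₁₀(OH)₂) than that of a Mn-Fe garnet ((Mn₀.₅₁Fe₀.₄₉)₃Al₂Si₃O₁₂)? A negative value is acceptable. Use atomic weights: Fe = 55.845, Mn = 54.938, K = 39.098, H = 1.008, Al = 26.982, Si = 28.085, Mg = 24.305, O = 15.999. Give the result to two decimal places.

-4.67 percentage points

M((Mg₀.₈₁Fe₀.₁₉)₃KAlSi₃O₁₀(OH)₂) = 435.232 g/mol, so wt% Al = 26.982/435.232 × 100 = 6.20%.
M((Mn₀.₅₁Fe₀.₄₉)₃Al₂Si₃O₁₂) = 496.354 g/mol, so wt% Al = 53.964/496.354 × 100 = 10.87%.
6.20 − 10.87 = -4.67 pp.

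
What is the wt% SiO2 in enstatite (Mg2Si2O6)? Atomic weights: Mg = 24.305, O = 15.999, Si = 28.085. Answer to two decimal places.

Molar mass of Mg2Si2O6 = 2×24.305 + 2×28.085 + 6×15.999 = 200.774 g/mol.
Each formula unit contains 2 Si, equivalent to 2/1 = 2.0000 mol SiO2.
M(SiO2) = 1×28.085 + 2×15.999 = 60.083 g/mol.
Mass of SiO2 per formula unit = 2.0000 × 60.083 = 120.166 g.
SiO2 wt% = 120.166 / 200.774 × 100 = 59.85%.

59.85 wt%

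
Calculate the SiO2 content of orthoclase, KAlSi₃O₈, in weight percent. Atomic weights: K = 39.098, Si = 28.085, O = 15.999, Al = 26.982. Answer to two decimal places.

64.76 wt%

Molar mass of KAlSi₃O₈ = 1×39.098 + 1×26.982 + 3×28.085 + 8×15.999 = 278.327 g/mol.
Each formula unit contains 3 Si, equivalent to 3/1 = 3.0000 mol SiO2.
M(SiO2) = 1×28.085 + 2×15.999 = 60.083 g/mol.
Mass of SiO2 per formula unit = 3.0000 × 60.083 = 180.249 g.
SiO2 wt% = 180.249 / 278.327 × 100 = 64.76%.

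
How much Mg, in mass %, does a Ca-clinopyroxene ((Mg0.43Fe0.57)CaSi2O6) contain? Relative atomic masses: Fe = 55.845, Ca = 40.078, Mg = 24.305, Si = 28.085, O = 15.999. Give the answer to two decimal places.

4.46 mass %

Formula mass = 0.43*24.305 + 0.57*55.845 + 1*40.078 + 2*28.085 + 6*15.999 = 234.525 g/mol, of which 10.451 g is Mg.
So Mg makes up 10.451/234.525 = 0.0446 of the mass, i.e. 4.46%.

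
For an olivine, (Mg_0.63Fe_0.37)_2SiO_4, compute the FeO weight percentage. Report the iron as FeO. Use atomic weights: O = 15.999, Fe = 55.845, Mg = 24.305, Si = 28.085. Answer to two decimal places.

Formula mass = 164.031 g/mol.
0.74 Fe → 0.7400 mol FeO per formula unit; M(FeO) = 71.844, so FeO mass = 53.165 g.
53.165/164.031 × 100 = 32.41 wt%.

32.41 wt%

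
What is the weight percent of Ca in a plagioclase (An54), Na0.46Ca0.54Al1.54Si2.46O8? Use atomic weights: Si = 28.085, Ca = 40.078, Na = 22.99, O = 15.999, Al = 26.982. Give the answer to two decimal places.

Formula mass = 0.46×22.99 + 0.54×40.078 + 1.54×26.982 + 2.46×28.085 + 8×15.999 = 270.851 g/mol, of which 21.642 g is Ca.
So Ca makes up 21.642/270.851 = 0.0799 of the mass, i.e. 7.99%.

7.99 mass %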